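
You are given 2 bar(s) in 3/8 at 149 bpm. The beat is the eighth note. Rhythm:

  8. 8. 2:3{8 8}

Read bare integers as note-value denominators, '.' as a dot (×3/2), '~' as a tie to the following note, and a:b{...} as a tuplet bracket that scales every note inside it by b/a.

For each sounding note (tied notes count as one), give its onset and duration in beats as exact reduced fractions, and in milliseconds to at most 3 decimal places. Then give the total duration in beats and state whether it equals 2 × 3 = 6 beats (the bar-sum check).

1) 0.0ms=0b +604.027ms=3/2b
2) 604.027ms=3/2b +604.027ms=3/2b
3) 1208.054ms=3b +604.027ms=3/2b
4) 1812.081ms=9/2b +604.027ms=3/2b
Σ=6b of 6 (149bpm 3/8) — PASS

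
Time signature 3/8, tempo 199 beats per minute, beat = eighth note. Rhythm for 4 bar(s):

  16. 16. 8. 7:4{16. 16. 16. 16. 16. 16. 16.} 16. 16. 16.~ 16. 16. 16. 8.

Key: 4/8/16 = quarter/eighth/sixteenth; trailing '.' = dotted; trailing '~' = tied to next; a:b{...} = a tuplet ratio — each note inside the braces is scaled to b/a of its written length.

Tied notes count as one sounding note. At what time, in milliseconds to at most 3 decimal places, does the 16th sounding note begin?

note 16 onset = 21/2b = 3165.829ms

1. 0.0ms @ 0 + 226.131ms (3/4)
2. 226.131ms @ 3/4 + 226.131ms (3/4)
3. 452.261ms @ 3/2 + 452.261ms (3/2)
4. 904.523ms @ 3 + 129.218ms (3/7)
5. 1033.74ms @ 24/7 + 129.218ms (3/7)
6. 1162.958ms @ 27/7 + 129.218ms (3/7)
7. 1292.175ms @ 30/7 + 129.218ms (3/7)
8. 1421.393ms @ 33/7 + 129.218ms (3/7)
9. 1550.61ms @ 36/7 + 129.218ms (3/7)
10. 1679.828ms @ 39/7 + 129.218ms (3/7)
11. 1809.045ms @ 6 + 226.131ms (3/4)
12. 2035.176ms @ 27/4 + 226.131ms (3/4)
13. 2261.307ms @ 15/2 + 452.261ms (3/2)
14. 2713.568ms @ 9 + 226.131ms (3/4)
15. 2939.698ms @ 39/4 + 226.131ms (3/4)
16. 3165.829ms @ 21/2 + 452.261ms (3/2)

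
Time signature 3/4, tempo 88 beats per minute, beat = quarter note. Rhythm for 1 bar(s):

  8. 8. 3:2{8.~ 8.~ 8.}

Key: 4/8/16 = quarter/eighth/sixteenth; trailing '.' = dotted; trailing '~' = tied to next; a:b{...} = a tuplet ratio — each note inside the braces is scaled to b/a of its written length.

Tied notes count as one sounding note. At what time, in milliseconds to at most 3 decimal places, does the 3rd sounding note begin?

1. 0.0ms @ 0 + 511.364ms (3/4)
2. 511.364ms @ 3/4 + 511.364ms (3/4)
3. 1022.727ms @ 3/2 + 1022.727ms (3/2)

note 3 onset = 3/2b = 1022.727ms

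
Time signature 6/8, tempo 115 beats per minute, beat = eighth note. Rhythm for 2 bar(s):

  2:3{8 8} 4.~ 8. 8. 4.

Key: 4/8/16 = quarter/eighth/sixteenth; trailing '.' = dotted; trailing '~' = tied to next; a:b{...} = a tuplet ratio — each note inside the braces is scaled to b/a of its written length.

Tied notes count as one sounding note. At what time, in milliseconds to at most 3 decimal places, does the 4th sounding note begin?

note 4 onset = 15/2b = 3913.043ms

1. 0.0ms @ 0 + 782.609ms (3/2)
2. 782.609ms @ 3/2 + 782.609ms (3/2)
3. 1565.217ms @ 3 + 2347.826ms (9/2)
4. 3913.043ms @ 15/2 + 782.609ms (3/2)
5. 4695.652ms @ 9 + 1565.217ms (3)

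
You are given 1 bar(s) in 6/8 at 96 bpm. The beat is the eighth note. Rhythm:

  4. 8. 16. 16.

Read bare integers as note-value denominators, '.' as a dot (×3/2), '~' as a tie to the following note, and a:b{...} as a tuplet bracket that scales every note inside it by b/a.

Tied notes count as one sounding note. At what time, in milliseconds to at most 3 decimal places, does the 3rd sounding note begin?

1. 0.0ms @ 0 + 1875.0ms (3)
2. 1875.0ms @ 3 + 937.5ms (3/2)
3. 2812.5ms @ 9/2 + 468.75ms (3/4)
4. 3281.25ms @ 21/4 + 468.75ms (3/4)

note 3 onset = 9/2b = 2812.5ms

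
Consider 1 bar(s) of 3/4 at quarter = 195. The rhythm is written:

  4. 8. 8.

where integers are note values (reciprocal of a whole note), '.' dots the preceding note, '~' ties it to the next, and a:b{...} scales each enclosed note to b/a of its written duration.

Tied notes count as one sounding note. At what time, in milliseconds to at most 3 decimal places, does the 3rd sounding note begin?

note 3 onset = 9/4b = 692.308ms

1. 0.0ms @ 0 + 461.538ms (3/2)
2. 461.538ms @ 3/2 + 230.769ms (3/4)
3. 692.308ms @ 9/4 + 230.769ms (3/4)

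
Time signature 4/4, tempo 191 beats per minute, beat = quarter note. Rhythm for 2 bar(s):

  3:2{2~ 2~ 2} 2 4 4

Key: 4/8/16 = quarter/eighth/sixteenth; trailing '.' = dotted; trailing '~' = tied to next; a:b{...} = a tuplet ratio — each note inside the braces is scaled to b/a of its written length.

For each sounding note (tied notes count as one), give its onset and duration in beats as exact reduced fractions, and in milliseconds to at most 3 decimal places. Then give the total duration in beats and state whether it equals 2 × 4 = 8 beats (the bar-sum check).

1) 0.0ms=0b +1256.545ms=4b
2) 1256.545ms=4b +628.272ms=2b
3) 1884.817ms=6b +314.136ms=1b
4) 2198.953ms=7b +314.136ms=1b
Σ=8b of 8 (191bpm 4/4) — PASS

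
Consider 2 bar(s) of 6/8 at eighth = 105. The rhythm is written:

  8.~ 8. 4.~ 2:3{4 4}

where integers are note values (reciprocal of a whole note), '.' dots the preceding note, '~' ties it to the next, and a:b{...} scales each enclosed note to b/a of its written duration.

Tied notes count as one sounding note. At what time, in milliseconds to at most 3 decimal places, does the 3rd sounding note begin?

1. 0.0ms @ 0 + 1714.286ms (3)
2. 1714.286ms @ 3 + 3428.571ms (6)
3. 5142.857ms @ 9 + 1714.286ms (3)

note 3 onset = 9b = 5142.857ms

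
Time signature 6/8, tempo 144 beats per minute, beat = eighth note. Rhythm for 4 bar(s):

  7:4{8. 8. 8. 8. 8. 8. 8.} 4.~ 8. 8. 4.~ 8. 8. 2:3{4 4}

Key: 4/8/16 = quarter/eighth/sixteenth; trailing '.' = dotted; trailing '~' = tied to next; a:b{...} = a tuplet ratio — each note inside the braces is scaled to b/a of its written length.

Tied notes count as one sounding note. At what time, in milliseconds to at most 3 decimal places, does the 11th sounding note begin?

1. 0.0ms @ 0 + 357.143ms (6/7)
2. 357.143ms @ 6/7 + 357.143ms (6/7)
3. 714.286ms @ 12/7 + 357.143ms (6/7)
4. 1071.429ms @ 18/7 + 357.143ms (6/7)
5. 1428.571ms @ 24/7 + 357.143ms (6/7)
6. 1785.714ms @ 30/7 + 357.143ms (6/7)
7. 2142.857ms @ 36/7 + 357.143ms (6/7)
8. 2500.0ms @ 6 + 1875.0ms (9/2)
9. 4375.0ms @ 21/2 + 625.0ms (3/2)
10. 5000.0ms @ 12 + 1875.0ms (9/2)
11. 6875.0ms @ 33/2 + 625.0ms (3/2)
12. 7500.0ms @ 18 + 1250.0ms (3)
13. 8750.0ms @ 21 + 1250.0ms (3)

note 11 onset = 33/2b = 6875.0ms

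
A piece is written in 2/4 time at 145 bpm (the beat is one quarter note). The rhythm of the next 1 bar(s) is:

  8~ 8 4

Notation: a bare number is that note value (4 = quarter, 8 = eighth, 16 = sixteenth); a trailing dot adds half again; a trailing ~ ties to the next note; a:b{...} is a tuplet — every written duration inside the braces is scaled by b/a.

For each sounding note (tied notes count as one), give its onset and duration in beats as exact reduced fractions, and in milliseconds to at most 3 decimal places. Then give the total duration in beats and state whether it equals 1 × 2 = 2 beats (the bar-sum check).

1) 0.0ms=0b +413.793ms=1b
2) 413.793ms=1b +413.793ms=1b
Σ=2b of 2 (145bpm 2/4) — PASS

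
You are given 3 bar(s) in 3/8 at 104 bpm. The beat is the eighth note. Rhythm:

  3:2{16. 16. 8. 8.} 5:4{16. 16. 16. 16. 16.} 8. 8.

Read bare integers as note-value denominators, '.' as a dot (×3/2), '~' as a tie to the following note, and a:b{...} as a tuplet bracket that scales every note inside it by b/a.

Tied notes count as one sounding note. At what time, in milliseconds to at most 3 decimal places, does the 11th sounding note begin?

note 11 onset = 15/2b = 4326.923ms

1. 0.0ms @ 0 + 288.462ms (1/2)
2. 288.462ms @ 1/2 + 288.462ms (1/2)
3. 576.923ms @ 1 + 576.923ms (1)
4. 1153.846ms @ 2 + 576.923ms (1)
5. 1730.769ms @ 3 + 346.154ms (3/5)
6. 2076.923ms @ 18/5 + 346.154ms (3/5)
7. 2423.077ms @ 21/5 + 346.154ms (3/5)
8. 2769.231ms @ 24/5 + 346.154ms (3/5)
9. 3115.385ms @ 27/5 + 346.154ms (3/5)
10. 3461.538ms @ 6 + 865.385ms (3/2)
11. 4326.923ms @ 15/2 + 865.385ms (3/2)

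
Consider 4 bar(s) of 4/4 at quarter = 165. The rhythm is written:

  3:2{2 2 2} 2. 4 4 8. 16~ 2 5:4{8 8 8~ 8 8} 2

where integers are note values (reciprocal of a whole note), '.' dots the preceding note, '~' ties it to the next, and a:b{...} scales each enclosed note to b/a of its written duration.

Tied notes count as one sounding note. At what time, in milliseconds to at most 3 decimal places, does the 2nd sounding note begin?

note 2 onset = 4/3b = 484.848ms

1. 0.0ms @ 0 + 484.848ms (4/3)
2. 484.848ms @ 4/3 + 484.848ms (4/3)
3. 969.697ms @ 8/3 + 484.848ms (4/3)
4. 1454.545ms @ 4 + 1090.909ms (3)
5. 2545.455ms @ 7 + 363.636ms (1)
6. 2909.091ms @ 8 + 363.636ms (1)
7. 3272.727ms @ 9 + 272.727ms (3/4)
8. 3545.455ms @ 39/4 + 818.182ms (9/4)
9. 4363.636ms @ 12 + 145.455ms (2/5)
10. 4509.091ms @ 62/5 + 145.455ms (2/5)
11. 4654.545ms @ 64/5 + 290.909ms (4/5)
12. 4945.455ms @ 68/5 + 145.455ms (2/5)
13. 5090.909ms @ 14 + 727.273ms (2)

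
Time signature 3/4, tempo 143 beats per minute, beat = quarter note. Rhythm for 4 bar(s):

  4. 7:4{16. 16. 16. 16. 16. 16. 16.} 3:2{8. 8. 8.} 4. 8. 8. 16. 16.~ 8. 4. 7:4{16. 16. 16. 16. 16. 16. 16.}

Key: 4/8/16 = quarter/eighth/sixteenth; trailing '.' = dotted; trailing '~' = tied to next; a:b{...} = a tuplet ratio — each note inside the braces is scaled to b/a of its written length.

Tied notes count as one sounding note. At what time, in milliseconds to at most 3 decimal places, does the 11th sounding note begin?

1. 0.0ms @ 0 + 629.371ms (3/2)
2. 629.371ms @ 3/2 + 89.91ms (3/14)
3. 719.281ms @ 12/7 + 89.91ms (3/14)
4. 809.191ms @ 27/14 + 89.91ms (3/14)
5. 899.101ms @ 15/7 + 89.91ms (3/14)
6. 989.011ms @ 33/14 + 89.91ms (3/14)
7. 1078.921ms @ 18/7 + 89.91ms (3/14)
8. 1168.831ms @ 39/14 + 89.91ms (3/14)
9. 1258.741ms @ 3 + 209.79ms (1/2)
10. 1468.531ms @ 7/2 + 209.79ms (1/2)
11. 1678.322ms @ 4 + 209.79ms (1/2)
12. 1888.112ms @ 9/2 + 629.371ms (3/2)
13. 2517.483ms @ 6 + 314.685ms (3/4)
14. 2832.168ms @ 27/4 + 314.685ms (3/4)
15. 3146.853ms @ 15/2 + 157.343ms (3/8)
16. 3304.196ms @ 63/8 + 472.028ms (9/8)
17. 3776.224ms @ 9 + 629.371ms (3/2)
18. 4405.594ms @ 21/2 + 89.91ms (3/14)
19. 4495.504ms @ 75/7 + 89.91ms (3/14)
20. 4585.415ms @ 153/14 + 89.91ms (3/14)
21. 4675.325ms @ 78/7 + 89.91ms (3/14)
22. 4765.235ms @ 159/14 + 89.91ms (3/14)
23. 4855.145ms @ 81/7 + 89.91ms (3/14)
24. 4945.055ms @ 165/14 + 89.91ms (3/14)

note 11 onset = 4b = 1678.322ms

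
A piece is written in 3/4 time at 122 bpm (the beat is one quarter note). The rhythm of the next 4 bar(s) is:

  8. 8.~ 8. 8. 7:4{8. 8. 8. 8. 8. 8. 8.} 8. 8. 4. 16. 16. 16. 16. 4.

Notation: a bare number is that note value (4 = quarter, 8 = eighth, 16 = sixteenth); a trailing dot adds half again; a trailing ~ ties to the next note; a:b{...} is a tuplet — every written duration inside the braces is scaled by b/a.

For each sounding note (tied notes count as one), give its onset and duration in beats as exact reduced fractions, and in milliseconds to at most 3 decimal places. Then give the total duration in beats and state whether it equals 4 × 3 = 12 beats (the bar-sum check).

1) 0.0ms=0b +368.852ms=3/4b
2) 368.852ms=3/4b +737.705ms=3/2b
3) 1106.557ms=9/4b +368.852ms=3/4b
4) 1475.41ms=3b +210.773ms=3/7b
5) 1686.183ms=24/7b +210.773ms=3/7b
6) 1896.956ms=27/7b +210.773ms=3/7b
7) 2107.728ms=30/7b +210.773ms=3/7b
8) 2318.501ms=33/7b +210.773ms=3/7b
9) 2529.274ms=36/7b +210.773ms=3/7b
10) 2740.047ms=39/7b +210.773ms=3/7b
11) 2950.82ms=6b +368.852ms=3/4b
12) 3319.672ms=27/4b +368.852ms=3/4b
13) 3688.525ms=15/2b +737.705ms=3/2b
14) 4426.23ms=9b +184.426ms=3/8b
15) 4610.656ms=75/8b +184.426ms=3/8b
16) 4795.082ms=39/4b +184.426ms=3/8b
17) 4979.508ms=81/8b +184.426ms=3/8b
18) 5163.934ms=21/2b +737.705ms=3/2b
Σ=12b of 12 (122bpm 3/4) — PASS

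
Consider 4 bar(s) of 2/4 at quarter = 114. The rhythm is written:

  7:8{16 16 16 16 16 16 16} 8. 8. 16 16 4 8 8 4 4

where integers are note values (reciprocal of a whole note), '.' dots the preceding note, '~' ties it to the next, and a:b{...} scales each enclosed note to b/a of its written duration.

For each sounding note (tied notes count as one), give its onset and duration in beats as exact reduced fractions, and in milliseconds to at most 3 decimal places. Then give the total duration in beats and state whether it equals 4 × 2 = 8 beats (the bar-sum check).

1) 0.0ms=0b +150.376ms=2/7b
2) 150.376ms=2/7b +150.376ms=2/7b
3) 300.752ms=4/7b +150.376ms=2/7b
4) 451.128ms=6/7b +150.376ms=2/7b
5) 601.504ms=8/7b +150.376ms=2/7b
6) 751.88ms=10/7b +150.376ms=2/7b
7) 902.256ms=12/7b +150.376ms=2/7b
8) 1052.632ms=2b +394.737ms=3/4b
9) 1447.368ms=11/4b +394.737ms=3/4b
10) 1842.105ms=7/2b +131.579ms=1/4b
11) 1973.684ms=15/4b +131.579ms=1/4b
12) 2105.263ms=4b +526.316ms=1b
13) 2631.579ms=5b +263.158ms=1/2b
14) 2894.737ms=11/2b +263.158ms=1/2b
15) 3157.895ms=6b +526.316ms=1b
16) 3684.211ms=7b +526.316ms=1b
Σ=8b of 8 (114bpm 2/4) — PASS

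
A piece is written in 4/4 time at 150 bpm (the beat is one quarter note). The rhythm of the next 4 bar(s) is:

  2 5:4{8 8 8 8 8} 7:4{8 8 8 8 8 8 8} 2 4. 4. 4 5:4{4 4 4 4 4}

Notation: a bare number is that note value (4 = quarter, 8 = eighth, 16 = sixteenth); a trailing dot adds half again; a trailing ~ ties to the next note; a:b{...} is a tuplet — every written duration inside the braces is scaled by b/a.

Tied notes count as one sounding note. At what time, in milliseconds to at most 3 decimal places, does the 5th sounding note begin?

1. 0.0ms @ 0 + 800.0ms (2)
2. 800.0ms @ 2 + 160.0ms (2/5)
3. 960.0ms @ 12/5 + 160.0ms (2/5)
4. 1120.0ms @ 14/5 + 160.0ms (2/5)
5. 1280.0ms @ 16/5 + 160.0ms (2/5)
6. 1440.0ms @ 18/5 + 160.0ms (2/5)
7. 1600.0ms @ 4 + 114.286ms (2/7)
8. 1714.286ms @ 30/7 + 114.286ms (2/7)
9. 1828.571ms @ 32/7 + 114.286ms (2/7)
10. 1942.857ms @ 34/7 + 114.286ms (2/7)
11. 2057.143ms @ 36/7 + 114.286ms (2/7)
12. 2171.429ms @ 38/7 + 114.286ms (2/7)
13. 2285.714ms @ 40/7 + 114.286ms (2/7)
14. 2400.0ms @ 6 + 800.0ms (2)
15. 3200.0ms @ 8 + 600.0ms (3/2)
16. 3800.0ms @ 19/2 + 600.0ms (3/2)
17. 4400.0ms @ 11 + 400.0ms (1)
18. 4800.0ms @ 12 + 320.0ms (4/5)
19. 5120.0ms @ 64/5 + 320.0ms (4/5)
20. 5440.0ms @ 68/5 + 320.0ms (4/5)
21. 5760.0ms @ 72/5 + 320.0ms (4/5)
22. 6080.0ms @ 76/5 + 320.0ms (4/5)

note 5 onset = 16/5b = 1280.0ms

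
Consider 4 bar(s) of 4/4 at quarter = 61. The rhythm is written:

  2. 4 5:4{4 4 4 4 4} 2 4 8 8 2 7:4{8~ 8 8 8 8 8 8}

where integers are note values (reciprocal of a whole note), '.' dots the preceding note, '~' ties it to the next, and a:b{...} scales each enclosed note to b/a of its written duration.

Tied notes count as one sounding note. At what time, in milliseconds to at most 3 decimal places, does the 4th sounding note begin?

note 4 onset = 24/5b = 4721.311ms

1. 0.0ms @ 0 + 2950.82ms (3)
2. 2950.82ms @ 3 + 983.607ms (1)
3. 3934.426ms @ 4 + 786.885ms (4/5)
4. 4721.311ms @ 24/5 + 786.885ms (4/5)
5. 5508.197ms @ 28/5 + 786.885ms (4/5)
6. 6295.082ms @ 32/5 + 786.885ms (4/5)
7. 7081.967ms @ 36/5 + 786.885ms (4/5)
8. 7868.852ms @ 8 + 1967.213ms (2)
9. 9836.066ms @ 10 + 983.607ms (1)
10. 10819.672ms @ 11 + 491.803ms (1/2)
11. 11311.475ms @ 23/2 + 491.803ms (1/2)
12. 11803.279ms @ 12 + 1967.213ms (2)
13. 13770.492ms @ 14 + 562.061ms (4/7)
14. 14332.553ms @ 102/7 + 281.03ms (2/7)
15. 14613.583ms @ 104/7 + 281.03ms (2/7)
16. 14894.614ms @ 106/7 + 281.03ms (2/7)
17. 15175.644ms @ 108/7 + 281.03ms (2/7)
18. 15456.674ms @ 110/7 + 281.03ms (2/7)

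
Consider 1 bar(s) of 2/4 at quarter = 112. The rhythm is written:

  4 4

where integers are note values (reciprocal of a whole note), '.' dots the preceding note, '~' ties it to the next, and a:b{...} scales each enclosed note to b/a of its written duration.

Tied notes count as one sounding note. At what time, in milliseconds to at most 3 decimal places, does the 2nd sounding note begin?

1. 0.0ms @ 0 + 535.714ms (1)
2. 535.714ms @ 1 + 535.714ms (1)

note 2 onset = 1b = 535.714ms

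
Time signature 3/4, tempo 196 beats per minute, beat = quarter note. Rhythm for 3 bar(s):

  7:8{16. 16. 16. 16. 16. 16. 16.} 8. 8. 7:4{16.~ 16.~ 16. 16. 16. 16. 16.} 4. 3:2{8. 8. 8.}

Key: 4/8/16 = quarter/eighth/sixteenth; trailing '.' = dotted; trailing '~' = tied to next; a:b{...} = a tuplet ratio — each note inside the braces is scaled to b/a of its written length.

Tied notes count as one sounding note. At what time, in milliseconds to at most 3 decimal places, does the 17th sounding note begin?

note 17 onset = 8b = 2448.98ms

1. 0.0ms @ 0 + 131.195ms (3/7)
2. 131.195ms @ 3/7 + 131.195ms (3/7)
3. 262.391ms @ 6/7 + 131.195ms (3/7)
4. 393.586ms @ 9/7 + 131.195ms (3/7)
5. 524.781ms @ 12/7 + 131.195ms (3/7)
6. 655.977ms @ 15/7 + 131.195ms (3/7)
7. 787.172ms @ 18/7 + 131.195ms (3/7)
8. 918.367ms @ 3 + 229.592ms (3/4)
9. 1147.959ms @ 15/4 + 229.592ms (3/4)
10. 1377.551ms @ 9/2 + 196.793ms (9/14)
11. 1574.344ms @ 36/7 + 65.598ms (3/14)
12. 1639.942ms @ 75/14 + 65.598ms (3/14)
13. 1705.539ms @ 39/7 + 65.598ms (3/14)
14. 1771.137ms @ 81/14 + 65.598ms (3/14)
15. 1836.735ms @ 6 + 459.184ms (3/2)
16. 2295.918ms @ 15/2 + 153.061ms (1/2)
17. 2448.98ms @ 8 + 153.061ms (1/2)
18. 2602.041ms @ 17/2 + 153.061ms (1/2)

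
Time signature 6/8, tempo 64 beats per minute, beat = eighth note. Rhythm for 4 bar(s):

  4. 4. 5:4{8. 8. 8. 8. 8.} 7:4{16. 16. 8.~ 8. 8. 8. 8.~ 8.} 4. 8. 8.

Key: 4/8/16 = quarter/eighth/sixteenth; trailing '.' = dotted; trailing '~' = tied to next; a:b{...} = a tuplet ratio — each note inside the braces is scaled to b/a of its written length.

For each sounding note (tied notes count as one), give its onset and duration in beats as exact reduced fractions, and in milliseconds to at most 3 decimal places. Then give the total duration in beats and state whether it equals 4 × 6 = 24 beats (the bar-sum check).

1) 0.0ms=0b +2812.5ms=3b
2) 2812.5ms=3b +2812.5ms=3b
3) 5625.0ms=6b +1125.0ms=6/5b
4) 6750.0ms=36/5b +1125.0ms=6/5b
5) 7875.0ms=42/5b +1125.0ms=6/5b
6) 9000.0ms=48/5b +1125.0ms=6/5b
7) 10125.0ms=54/5b +1125.0ms=6/5b
8) 11250.0ms=12b +401.786ms=3/7b
9) 11651.786ms=87/7b +401.786ms=3/7b
10) 12053.571ms=90/7b +1607.143ms=12/7b
11) 13660.714ms=102/7b +803.571ms=6/7b
12) 14464.286ms=108/7b +803.571ms=6/7b
13) 15267.857ms=114/7b +1607.143ms=12/7b
14) 16875.0ms=18b +2812.5ms=3b
15) 19687.5ms=21b +1406.25ms=3/2b
16) 21093.75ms=45/2b +1406.25ms=3/2b
Σ=24b of 24 (64bpm 6/8) — PASS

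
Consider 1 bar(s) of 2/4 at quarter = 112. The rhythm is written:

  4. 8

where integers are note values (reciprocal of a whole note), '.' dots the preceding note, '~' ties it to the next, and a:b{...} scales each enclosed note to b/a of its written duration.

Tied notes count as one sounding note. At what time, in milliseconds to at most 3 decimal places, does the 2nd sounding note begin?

note 2 onset = 3/2b = 803.571ms

1. 0.0ms @ 0 + 803.571ms (3/2)
2. 803.571ms @ 3/2 + 267.857ms (1/2)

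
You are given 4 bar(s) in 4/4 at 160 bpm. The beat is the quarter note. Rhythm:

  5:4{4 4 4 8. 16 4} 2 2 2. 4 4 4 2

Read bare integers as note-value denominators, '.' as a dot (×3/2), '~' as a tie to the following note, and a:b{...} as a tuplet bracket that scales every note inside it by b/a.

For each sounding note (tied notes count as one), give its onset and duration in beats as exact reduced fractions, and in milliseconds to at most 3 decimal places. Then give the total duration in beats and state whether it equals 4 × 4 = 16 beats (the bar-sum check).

1) 0.0ms=0b +300.0ms=4/5b
2) 300.0ms=4/5b +300.0ms=4/5b
3) 600.0ms=8/5b +300.0ms=4/5b
4) 900.0ms=12/5b +225.0ms=3/5b
5) 1125.0ms=3b +75.0ms=1/5b
6) 1200.0ms=16/5b +300.0ms=4/5b
7) 1500.0ms=4b +750.0ms=2b
8) 2250.0ms=6b +750.0ms=2b
9) 3000.0ms=8b +1125.0ms=3b
10) 4125.0ms=11b +375.0ms=1b
11) 4500.0ms=12b +375.0ms=1b
12) 4875.0ms=13b +375.0ms=1b
13) 5250.0ms=14b +750.0ms=2b
Σ=16b of 16 (160bpm 4/4) — PASS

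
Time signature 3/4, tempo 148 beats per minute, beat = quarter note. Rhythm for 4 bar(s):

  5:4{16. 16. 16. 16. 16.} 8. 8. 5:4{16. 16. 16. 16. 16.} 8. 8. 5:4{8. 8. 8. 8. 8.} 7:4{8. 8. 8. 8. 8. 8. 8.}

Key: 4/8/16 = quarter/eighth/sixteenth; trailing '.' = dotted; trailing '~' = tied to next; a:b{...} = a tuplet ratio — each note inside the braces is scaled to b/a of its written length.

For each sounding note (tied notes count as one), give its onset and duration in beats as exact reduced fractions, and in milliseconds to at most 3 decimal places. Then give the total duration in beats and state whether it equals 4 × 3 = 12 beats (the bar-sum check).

1) 0.0ms=0b +121.622ms=3/10b
2) 121.622ms=3/10b +121.622ms=3/10b
3) 243.243ms=3/5b +121.622ms=3/10b
4) 364.865ms=9/10b +121.622ms=3/10b
5) 486.486ms=6/5b +121.622ms=3/10b
6) 608.108ms=3/2b +304.054ms=3/4b
7) 912.162ms=9/4b +304.054ms=3/4b
8) 1216.216ms=3b +121.622ms=3/10b
9) 1337.838ms=33/10b +121.622ms=3/10b
10) 1459.459ms=18/5b +121.622ms=3/10b
11) 1581.081ms=39/10b +121.622ms=3/10b
12) 1702.703ms=21/5b +121.622ms=3/10b
13) 1824.324ms=9/2b +304.054ms=3/4b
14) 2128.378ms=21/4b +304.054ms=3/4b
15) 2432.432ms=6b +243.243ms=3/5b
16) 2675.676ms=33/5b +243.243ms=3/5b
17) 2918.919ms=36/5b +243.243ms=3/5b
18) 3162.162ms=39/5b +243.243ms=3/5b
19) 3405.405ms=42/5b +243.243ms=3/5b
20) 3648.649ms=9b +173.745ms=3/7b
21) 3822.394ms=66/7b +173.745ms=3/7b
22) 3996.139ms=69/7b +173.745ms=3/7b
23) 4169.884ms=72/7b +173.745ms=3/7b
24) 4343.629ms=75/7b +173.745ms=3/7b
25) 4517.375ms=78/7b +173.745ms=3/7b
26) 4691.12ms=81/7b +173.745ms=3/7b
Σ=12b of 12 (148bpm 3/4) — PASS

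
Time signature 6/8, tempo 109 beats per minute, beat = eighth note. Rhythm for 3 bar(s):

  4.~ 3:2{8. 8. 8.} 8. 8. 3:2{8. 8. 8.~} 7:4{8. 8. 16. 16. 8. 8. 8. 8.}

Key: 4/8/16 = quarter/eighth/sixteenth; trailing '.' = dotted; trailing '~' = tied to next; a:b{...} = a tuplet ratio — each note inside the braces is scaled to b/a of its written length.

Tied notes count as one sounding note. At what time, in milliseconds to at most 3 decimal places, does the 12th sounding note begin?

1. 0.0ms @ 0 + 2201.835ms (4)
2. 2201.835ms @ 4 + 550.459ms (1)
3. 2752.294ms @ 5 + 550.459ms (1)
4. 3302.752ms @ 6 + 825.688ms (3/2)
5. 4128.44ms @ 15/2 + 825.688ms (3/2)
6. 4954.128ms @ 9 + 550.459ms (1)
7. 5504.587ms @ 10 + 550.459ms (1)
8. 6055.046ms @ 11 + 1022.28ms (13/7)
9. 7077.326ms @ 90/7 + 471.822ms (6/7)
10. 7549.148ms @ 96/7 + 235.911ms (3/7)
11. 7785.059ms @ 99/7 + 235.911ms (3/7)
12. 8020.97ms @ 102/7 + 471.822ms (6/7)
13. 8492.792ms @ 108/7 + 471.822ms (6/7)
14. 8964.613ms @ 114/7 + 471.822ms (6/7)
15. 9436.435ms @ 120/7 + 471.822ms (6/7)

note 12 onset = 102/7b = 8020.97ms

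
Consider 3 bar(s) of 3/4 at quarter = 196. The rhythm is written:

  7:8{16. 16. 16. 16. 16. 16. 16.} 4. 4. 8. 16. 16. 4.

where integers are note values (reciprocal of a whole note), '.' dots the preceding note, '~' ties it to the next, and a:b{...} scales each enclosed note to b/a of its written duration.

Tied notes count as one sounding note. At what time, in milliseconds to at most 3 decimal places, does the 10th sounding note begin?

1. 0.0ms @ 0 + 131.195ms (3/7)
2. 131.195ms @ 3/7 + 131.195ms (3/7)
3. 262.391ms @ 6/7 + 131.195ms (3/7)
4. 393.586ms @ 9/7 + 131.195ms (3/7)
5. 524.781ms @ 12/7 + 131.195ms (3/7)
6. 655.977ms @ 15/7 + 131.195ms (3/7)
7. 787.172ms @ 18/7 + 131.195ms (3/7)
8. 918.367ms @ 3 + 459.184ms (3/2)
9. 1377.551ms @ 9/2 + 459.184ms (3/2)
10. 1836.735ms @ 6 + 229.592ms (3/4)
11. 2066.327ms @ 27/4 + 114.796ms (3/8)
12. 2181.122ms @ 57/8 + 114.796ms (3/8)
13. 2295.918ms @ 15/2 + 459.184ms (3/2)

note 10 onset = 6b = 1836.735ms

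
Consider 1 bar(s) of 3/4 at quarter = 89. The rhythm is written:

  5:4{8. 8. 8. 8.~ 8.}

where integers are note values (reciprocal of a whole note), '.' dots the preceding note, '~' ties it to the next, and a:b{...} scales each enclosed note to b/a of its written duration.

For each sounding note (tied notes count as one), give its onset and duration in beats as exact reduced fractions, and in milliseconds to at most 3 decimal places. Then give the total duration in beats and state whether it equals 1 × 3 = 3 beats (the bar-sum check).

1) 0.0ms=0b +404.494ms=3/5b
2) 404.494ms=3/5b +404.494ms=3/5b
3) 808.989ms=6/5b +404.494ms=3/5b
4) 1213.483ms=9/5b +808.989ms=6/5b
Σ=3b of 3 (89bpm 3/4) — PASS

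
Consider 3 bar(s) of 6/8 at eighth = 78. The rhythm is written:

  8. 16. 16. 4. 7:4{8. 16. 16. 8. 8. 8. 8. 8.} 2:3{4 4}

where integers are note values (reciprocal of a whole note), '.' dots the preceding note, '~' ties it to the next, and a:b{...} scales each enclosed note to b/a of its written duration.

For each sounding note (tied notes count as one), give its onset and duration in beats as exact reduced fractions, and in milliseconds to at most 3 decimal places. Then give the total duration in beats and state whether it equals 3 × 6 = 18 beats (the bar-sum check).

1) 0.0ms=0b +1153.846ms=3/2b
2) 1153.846ms=3/2b +576.923ms=3/4b
3) 1730.769ms=9/4b +576.923ms=3/4b
4) 2307.692ms=3b +2307.692ms=3b
5) 4615.385ms=6b +659.341ms=6/7b
6) 5274.725ms=48/7b +329.67ms=3/7b
7) 5604.396ms=51/7b +329.67ms=3/7b
8) 5934.066ms=54/7b +659.341ms=6/7b
9) 6593.407ms=60/7b +659.341ms=6/7b
10) 7252.747ms=66/7b +659.341ms=6/7b
11) 7912.088ms=72/7b +659.341ms=6/7b
12) 8571.429ms=78/7b +659.341ms=6/7b
13) 9230.769ms=12b +2307.692ms=3b
14) 11538.462ms=15b +2307.692ms=3b
Σ=18b of 18 (78bpm 6/8) — PASS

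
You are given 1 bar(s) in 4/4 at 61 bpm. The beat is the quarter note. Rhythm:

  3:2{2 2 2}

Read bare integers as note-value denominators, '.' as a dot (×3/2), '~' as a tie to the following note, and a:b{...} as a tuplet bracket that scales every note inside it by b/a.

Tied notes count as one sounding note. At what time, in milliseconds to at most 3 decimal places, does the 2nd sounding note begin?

note 2 onset = 4/3b = 1311.475ms

1. 0.0ms @ 0 + 1311.475ms (4/3)
2. 1311.475ms @ 4/3 + 1311.475ms (4/3)
3. 2622.951ms @ 8/3 + 1311.475ms (4/3)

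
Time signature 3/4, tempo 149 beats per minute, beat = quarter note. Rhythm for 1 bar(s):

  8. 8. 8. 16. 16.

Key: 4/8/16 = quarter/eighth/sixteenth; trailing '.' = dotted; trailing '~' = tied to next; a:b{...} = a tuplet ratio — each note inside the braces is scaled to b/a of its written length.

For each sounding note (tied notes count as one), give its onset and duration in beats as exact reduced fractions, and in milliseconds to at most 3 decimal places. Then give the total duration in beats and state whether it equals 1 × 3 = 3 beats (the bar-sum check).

1) 0.0ms=0b +302.013ms=3/4b
2) 302.013ms=3/4b +302.013ms=3/4b
3) 604.027ms=3/2b +302.013ms=3/4b
4) 906.04ms=9/4b +151.007ms=3/8b
5) 1057.047ms=21/8b +151.007ms=3/8b
Σ=3b of 3 (149bpm 3/4) — PASS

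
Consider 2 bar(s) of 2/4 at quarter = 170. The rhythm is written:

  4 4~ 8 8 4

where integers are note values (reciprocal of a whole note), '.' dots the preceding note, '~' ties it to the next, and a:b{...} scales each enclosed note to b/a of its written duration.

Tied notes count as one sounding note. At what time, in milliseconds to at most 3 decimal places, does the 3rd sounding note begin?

1. 0.0ms @ 0 + 352.941ms (1)
2. 352.941ms @ 1 + 529.412ms (3/2)
3. 882.353ms @ 5/2 + 176.471ms (1/2)
4. 1058.824ms @ 3 + 352.941ms (1)

note 3 onset = 5/2b = 882.353ms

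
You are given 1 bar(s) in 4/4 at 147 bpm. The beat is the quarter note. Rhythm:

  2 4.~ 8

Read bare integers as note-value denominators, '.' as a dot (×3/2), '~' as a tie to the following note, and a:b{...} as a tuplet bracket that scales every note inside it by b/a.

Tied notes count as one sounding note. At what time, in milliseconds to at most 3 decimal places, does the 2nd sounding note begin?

1. 0.0ms @ 0 + 816.327ms (2)
2. 816.327ms @ 2 + 816.327ms (2)

note 2 onset = 2b = 816.327ms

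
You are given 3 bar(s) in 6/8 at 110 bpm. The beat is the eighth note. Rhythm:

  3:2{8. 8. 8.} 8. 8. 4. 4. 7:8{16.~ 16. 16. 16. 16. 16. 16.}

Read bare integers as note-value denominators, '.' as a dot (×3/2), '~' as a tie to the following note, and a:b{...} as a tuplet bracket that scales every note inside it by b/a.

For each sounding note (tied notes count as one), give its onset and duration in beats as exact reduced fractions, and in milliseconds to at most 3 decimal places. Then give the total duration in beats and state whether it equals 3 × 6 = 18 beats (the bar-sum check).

1) 0.0ms=0b +545.455ms=1b
2) 545.455ms=1b +545.455ms=1b
3) 1090.909ms=2b +545.455ms=1b
4) 1636.364ms=3b +818.182ms=3/2b
5) 2454.545ms=9/2b +818.182ms=3/2b
6) 3272.727ms=6b +1636.364ms=3b
7) 4909.091ms=9b +1636.364ms=3b
8) 6545.455ms=12b +935.065ms=12/7b
9) 7480.519ms=96/7b +467.532ms=6/7b
10) 7948.052ms=102/7b +467.532ms=6/7b
11) 8415.584ms=108/7b +467.532ms=6/7b
12) 8883.117ms=114/7b +467.532ms=6/7b
13) 9350.649ms=120/7b +467.532ms=6/7b
Σ=18b of 18 (110bpm 6/8) — PASS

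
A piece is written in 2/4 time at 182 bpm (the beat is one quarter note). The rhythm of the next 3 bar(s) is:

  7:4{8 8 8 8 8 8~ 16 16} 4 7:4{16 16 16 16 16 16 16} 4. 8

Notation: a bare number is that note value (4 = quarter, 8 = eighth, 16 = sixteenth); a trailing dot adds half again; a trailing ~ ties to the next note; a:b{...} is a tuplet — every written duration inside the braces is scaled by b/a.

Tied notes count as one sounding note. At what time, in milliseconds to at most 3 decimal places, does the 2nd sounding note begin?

note 2 onset = 2/7b = 94.192ms

1. 0.0ms @ 0 + 94.192ms (2/7)
2. 94.192ms @ 2/7 + 94.192ms (2/7)
3. 188.383ms @ 4/7 + 94.192ms (2/7)
4. 282.575ms @ 6/7 + 94.192ms (2/7)
5. 376.766ms @ 8/7 + 94.192ms (2/7)
6. 470.958ms @ 10/7 + 141.287ms (3/7)
7. 612.245ms @ 13/7 + 47.096ms (1/7)
8. 659.341ms @ 2 + 329.67ms (1)
9. 989.011ms @ 3 + 47.096ms (1/7)
10. 1036.107ms @ 22/7 + 47.096ms (1/7)
11. 1083.203ms @ 23/7 + 47.096ms (1/7)
12. 1130.298ms @ 24/7 + 47.096ms (1/7)
13. 1177.394ms @ 25/7 + 47.096ms (1/7)
14. 1224.49ms @ 26/7 + 47.096ms (1/7)
15. 1271.586ms @ 27/7 + 47.096ms (1/7)
16. 1318.681ms @ 4 + 494.505ms (3/2)
17. 1813.187ms @ 11/2 + 164.835ms (1/2)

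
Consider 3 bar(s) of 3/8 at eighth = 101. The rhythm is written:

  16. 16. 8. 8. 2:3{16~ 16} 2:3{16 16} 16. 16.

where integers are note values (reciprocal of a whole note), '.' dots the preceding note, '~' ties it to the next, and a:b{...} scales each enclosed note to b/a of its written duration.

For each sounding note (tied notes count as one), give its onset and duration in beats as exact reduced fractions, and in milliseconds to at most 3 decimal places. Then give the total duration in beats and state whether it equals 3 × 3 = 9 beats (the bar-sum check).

1) 0.0ms=0b +445.545ms=3/4b
2) 445.545ms=3/4b +445.545ms=3/4b
3) 891.089ms=3/2b +891.089ms=3/2b
4) 1782.178ms=3b +891.089ms=3/2b
5) 2673.267ms=9/2b +891.089ms=3/2b
6) 3564.356ms=6b +445.545ms=3/4b
7) 4009.901ms=27/4b +445.545ms=3/4b
8) 4455.446ms=15/2b +445.545ms=3/4b
9) 4900.99ms=33/4b +445.545ms=3/4b
Σ=9b of 9 (101bpm 3/8) — PASS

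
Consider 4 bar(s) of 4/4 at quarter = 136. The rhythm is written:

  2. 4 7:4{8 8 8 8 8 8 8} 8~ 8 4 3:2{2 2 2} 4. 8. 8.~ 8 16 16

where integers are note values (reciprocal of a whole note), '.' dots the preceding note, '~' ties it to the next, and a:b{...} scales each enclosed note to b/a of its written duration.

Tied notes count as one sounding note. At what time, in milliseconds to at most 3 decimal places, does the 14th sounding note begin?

note 14 onset = 32/3b = 4705.882ms

1. 0.0ms @ 0 + 1323.529ms (3)
2. 1323.529ms @ 3 + 441.176ms (1)
3. 1764.706ms @ 4 + 126.05ms (2/7)
4. 1890.756ms @ 30/7 + 126.05ms (2/7)
5. 2016.807ms @ 32/7 + 126.05ms (2/7)
6. 2142.857ms @ 34/7 + 126.05ms (2/7)
7. 2268.908ms @ 36/7 + 126.05ms (2/7)
8. 2394.958ms @ 38/7 + 126.05ms (2/7)
9. 2521.008ms @ 40/7 + 126.05ms (2/7)
10. 2647.059ms @ 6 + 441.176ms (1)
11. 3088.235ms @ 7 + 441.176ms (1)
12. 3529.412ms @ 8 + 588.235ms (4/3)
13. 4117.647ms @ 28/3 + 588.235ms (4/3)
14. 4705.882ms @ 32/3 + 588.235ms (4/3)
15. 5294.118ms @ 12 + 661.765ms (3/2)
16. 5955.882ms @ 27/2 + 330.882ms (3/4)
17. 6286.765ms @ 57/4 + 551.471ms (5/4)
18. 6838.235ms @ 31/2 + 110.294ms (1/4)
19. 6948.529ms @ 63/4 + 110.294ms (1/4)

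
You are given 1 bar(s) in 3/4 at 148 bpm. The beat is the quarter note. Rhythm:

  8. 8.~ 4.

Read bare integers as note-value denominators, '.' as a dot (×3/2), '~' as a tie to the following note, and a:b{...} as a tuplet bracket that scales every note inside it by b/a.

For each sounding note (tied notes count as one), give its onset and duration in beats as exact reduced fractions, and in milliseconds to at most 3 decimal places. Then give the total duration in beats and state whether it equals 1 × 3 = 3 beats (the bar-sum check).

1) 0.0ms=0b +304.054ms=3/4b
2) 304.054ms=3/4b +912.162ms=9/4b
Σ=3b of 3 (148bpm 3/4) — PASS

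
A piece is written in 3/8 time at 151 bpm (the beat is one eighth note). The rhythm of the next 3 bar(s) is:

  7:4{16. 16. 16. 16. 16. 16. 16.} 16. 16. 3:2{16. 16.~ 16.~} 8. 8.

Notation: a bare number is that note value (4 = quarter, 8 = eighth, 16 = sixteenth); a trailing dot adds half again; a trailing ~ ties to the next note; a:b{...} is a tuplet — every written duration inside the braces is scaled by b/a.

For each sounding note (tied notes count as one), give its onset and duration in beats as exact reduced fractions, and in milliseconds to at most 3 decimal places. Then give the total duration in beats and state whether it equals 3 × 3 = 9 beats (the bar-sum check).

1) 0.0ms=0b +170.293ms=3/7b
2) 170.293ms=3/7b +170.293ms=3/7b
3) 340.587ms=6/7b +170.293ms=3/7b
4) 510.88ms=9/7b +170.293ms=3/7b
5) 681.173ms=12/7b +170.293ms=3/7b
6) 851.466ms=15/7b +170.293ms=3/7b
7) 1021.76ms=18/7b +170.293ms=3/7b
8) 1192.053ms=3b +298.013ms=3/4b
9) 1490.066ms=15/4b +298.013ms=3/4b
10) 1788.079ms=9/2b +198.675ms=1/2b
11) 1986.755ms=5b +993.377ms=5/2b
12) 2980.132ms=15/2b +596.026ms=3/2b
Σ=9b of 9 (151bpm 3/8) — PASS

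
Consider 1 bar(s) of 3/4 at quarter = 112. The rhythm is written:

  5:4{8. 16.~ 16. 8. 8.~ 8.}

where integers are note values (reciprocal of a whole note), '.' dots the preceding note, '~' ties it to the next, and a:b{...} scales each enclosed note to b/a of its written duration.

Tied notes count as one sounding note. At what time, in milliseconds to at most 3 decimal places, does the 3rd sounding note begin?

note 3 onset = 6/5b = 642.857ms

1. 0.0ms @ 0 + 321.429ms (3/5)
2. 321.429ms @ 3/5 + 321.429ms (3/5)
3. 642.857ms @ 6/5 + 321.429ms (3/5)
4. 964.286ms @ 9/5 + 642.857ms (6/5)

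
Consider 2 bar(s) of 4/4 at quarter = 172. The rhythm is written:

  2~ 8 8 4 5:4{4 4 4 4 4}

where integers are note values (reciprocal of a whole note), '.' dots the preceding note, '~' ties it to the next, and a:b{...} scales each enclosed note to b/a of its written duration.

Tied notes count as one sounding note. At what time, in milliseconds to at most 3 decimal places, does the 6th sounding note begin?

1. 0.0ms @ 0 + 872.093ms (5/2)
2. 872.093ms @ 5/2 + 174.419ms (1/2)
3. 1046.512ms @ 3 + 348.837ms (1)
4. 1395.349ms @ 4 + 279.07ms (4/5)
5. 1674.419ms @ 24/5 + 279.07ms (4/5)
6. 1953.488ms @ 28/5 + 279.07ms (4/5)
7. 2232.558ms @ 32/5 + 279.07ms (4/5)
8. 2511.628ms @ 36/5 + 279.07ms (4/5)

note 6 onset = 28/5b = 1953.488ms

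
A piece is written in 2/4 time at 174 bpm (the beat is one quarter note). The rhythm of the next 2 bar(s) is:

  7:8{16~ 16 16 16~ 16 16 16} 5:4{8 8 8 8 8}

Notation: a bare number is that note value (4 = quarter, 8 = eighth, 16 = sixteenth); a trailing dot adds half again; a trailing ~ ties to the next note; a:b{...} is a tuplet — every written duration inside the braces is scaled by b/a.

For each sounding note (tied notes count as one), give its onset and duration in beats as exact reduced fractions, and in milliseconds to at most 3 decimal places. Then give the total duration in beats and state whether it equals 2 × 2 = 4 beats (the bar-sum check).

1) 0.0ms=0b +197.044ms=4/7b
2) 197.044ms=4/7b +98.522ms=2/7b
3) 295.567ms=6/7b +197.044ms=4/7b
4) 492.611ms=10/7b +98.522ms=2/7b
5) 591.133ms=12/7b +98.522ms=2/7b
6) 689.655ms=2b +137.931ms=2/5b
7) 827.586ms=12/5b +137.931ms=2/5b
8) 965.517ms=14/5b +137.931ms=2/5b
9) 1103.448ms=16/5b +137.931ms=2/5b
10) 1241.379ms=18/5b +137.931ms=2/5b
Σ=4b of 4 (174bpm 2/4) — PASS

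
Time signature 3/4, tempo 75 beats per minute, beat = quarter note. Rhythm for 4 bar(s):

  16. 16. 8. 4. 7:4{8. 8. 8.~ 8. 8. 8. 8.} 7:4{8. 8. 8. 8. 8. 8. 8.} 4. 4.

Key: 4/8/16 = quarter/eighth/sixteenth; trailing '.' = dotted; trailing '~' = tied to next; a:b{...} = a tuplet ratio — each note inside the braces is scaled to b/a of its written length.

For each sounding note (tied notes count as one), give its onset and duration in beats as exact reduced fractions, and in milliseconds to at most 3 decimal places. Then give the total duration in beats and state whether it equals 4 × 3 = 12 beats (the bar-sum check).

1) 0.0ms=0b +300.0ms=3/8b
2) 300.0ms=3/8b +300.0ms=3/8b
3) 600.0ms=3/4b +600.0ms=3/4b
4) 1200.0ms=3/2b +1200.0ms=3/2b
5) 2400.0ms=3b +342.857ms=3/7b
6) 2742.857ms=24/7b +342.857ms=3/7b
7) 3085.714ms=27/7b +685.714ms=6/7b
8) 3771.429ms=33/7b +342.857ms=3/7b
9) 4114.286ms=36/7b +342.857ms=3/7b
10) 4457.143ms=39/7b +342.857ms=3/7b
11) 4800.0ms=6b +342.857ms=3/7b
12) 5142.857ms=45/7b +342.857ms=3/7b
13) 5485.714ms=48/7b +342.857ms=3/7b
14) 5828.571ms=51/7b +342.857ms=3/7b
15) 6171.429ms=54/7b +342.857ms=3/7b
16) 6514.286ms=57/7b +342.857ms=3/7b
17) 6857.143ms=60/7b +342.857ms=3/7b
18) 7200.0ms=9b +1200.0ms=3/2b
19) 8400.0ms=21/2b +1200.0ms=3/2b
Σ=12b of 12 (75bpm 3/4) — PASS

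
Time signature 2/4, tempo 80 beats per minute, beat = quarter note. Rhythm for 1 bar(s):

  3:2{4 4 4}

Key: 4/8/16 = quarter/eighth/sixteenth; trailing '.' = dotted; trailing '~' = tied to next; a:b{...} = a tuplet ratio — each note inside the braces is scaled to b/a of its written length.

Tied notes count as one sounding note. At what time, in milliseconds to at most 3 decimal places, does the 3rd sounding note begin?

note 3 onset = 4/3b = 1000.0ms

1. 0.0ms @ 0 + 500.0ms (2/3)
2. 500.0ms @ 2/3 + 500.0ms (2/3)
3. 1000.0ms @ 4/3 + 500.0ms (2/3)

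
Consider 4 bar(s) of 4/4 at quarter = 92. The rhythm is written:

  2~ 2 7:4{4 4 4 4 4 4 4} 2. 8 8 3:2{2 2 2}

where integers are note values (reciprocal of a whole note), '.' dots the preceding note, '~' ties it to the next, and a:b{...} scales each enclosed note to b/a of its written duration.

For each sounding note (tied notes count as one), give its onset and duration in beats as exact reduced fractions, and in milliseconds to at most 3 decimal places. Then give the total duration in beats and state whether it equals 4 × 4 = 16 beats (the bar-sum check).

1) 0.0ms=0b +2608.696ms=4b
2) 2608.696ms=4b +372.671ms=4/7b
3) 2981.366ms=32/7b +372.671ms=4/7b
4) 3354.037ms=36/7b +372.671ms=4/7b
5) 3726.708ms=40/7b +372.671ms=4/7b
6) 4099.379ms=44/7b +372.671ms=4/7b
7) 4472.05ms=48/7b +372.671ms=4/7b
8) 4844.72ms=52/7b +372.671ms=4/7b
9) 5217.391ms=8b +1956.522ms=3b
10) 7173.913ms=11b +326.087ms=1/2b
11) 7500.0ms=23/2b +326.087ms=1/2b
12) 7826.087ms=12b +869.565ms=4/3b
13) 8695.652ms=40/3b +869.565ms=4/3b
14) 9565.217ms=44/3b +869.565ms=4/3b
Σ=16b of 16 (92bpm 4/4) — PASS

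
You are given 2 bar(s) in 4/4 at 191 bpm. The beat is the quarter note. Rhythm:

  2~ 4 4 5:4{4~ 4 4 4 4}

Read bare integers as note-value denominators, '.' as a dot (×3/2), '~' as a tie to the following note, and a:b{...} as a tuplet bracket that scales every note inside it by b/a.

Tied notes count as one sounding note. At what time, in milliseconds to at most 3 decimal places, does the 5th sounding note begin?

note 5 onset = 32/5b = 2010.471ms

1. 0.0ms @ 0 + 942.408ms (3)
2. 942.408ms @ 3 + 314.136ms (1)
3. 1256.545ms @ 4 + 502.618ms (8/5)
4. 1759.162ms @ 28/5 + 251.309ms (4/5)
5. 2010.471ms @ 32/5 + 251.309ms (4/5)
6. 2261.78ms @ 36/5 + 251.309ms (4/5)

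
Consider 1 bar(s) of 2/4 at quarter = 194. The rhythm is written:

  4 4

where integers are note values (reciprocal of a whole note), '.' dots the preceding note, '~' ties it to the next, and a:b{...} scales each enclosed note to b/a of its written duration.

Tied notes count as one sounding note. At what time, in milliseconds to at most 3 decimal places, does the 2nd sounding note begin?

1. 0.0ms @ 0 + 309.278ms (1)
2. 309.278ms @ 1 + 309.278ms (1)

note 2 onset = 1b = 309.278ms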